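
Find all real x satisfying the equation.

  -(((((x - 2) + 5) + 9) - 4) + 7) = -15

Step 1. [-(((((x - 2) + 5) + 9) - 4) + 7) = -15] LHS negated; negate both sides, so neg: ((((x - 2) + 5) + 9) - 4) + 7 = 15.
Step 2. [((((x - 2) + 5) + 9) - 4) + 7 = 15] 7 comes off first (subtract 7). So sub: (((x - 2) + 5) + 9) - 4 = 8.
Step 3. [(((x - 2) + 5) + 9) - 4 = 8] add 4: x sits inside (… - 4), so sub: ((x - 2) + 5) + 9 = 12.
Step 4. [((x - 2) + 5) + 9 = 12] 9 comes off first (subtract 9) ⇒ sub: (x - 2) + 5 = 3.
Step 5. [(x - 2) + 5 = 3] peel the +5: subtract 5 from each side, so sub: x - 2 = -2.
Step 6. [x - 2 = -2] peel the -2: add 2 from each side, so sub: x = 0.

Answer: x ∈ {0}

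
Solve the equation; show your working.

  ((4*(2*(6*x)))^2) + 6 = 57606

Step 1. [((4*(2*(6*x)))^2) + 6 = 57606] the outer +6 inverts by subtracting 6, so sub: (4*(2*(6*x)))^2 = 57600.
Step 2. [(4*(2*(6*x)))^2 = 57600] √ both sides: 57600 ≥ 0 gives two branches. So sqrt: 4*(2*(6*x)) = 240 or -240.
Step 3. [4*(2*(6*x)) = 240 or -240] LHS = 4·(…); ÷4 both sides. So div: 2*(6*x) = 60 or -60.
Step 4. [2*(6*x) = 60 or -60] divide by the outer 2, so div: 6*x = 30 or -30.
Step 5. [6*x = 30 or -30] divide by the outer 6, so div: x = 5 or -5.

Answer: x ∈ {-5, 5}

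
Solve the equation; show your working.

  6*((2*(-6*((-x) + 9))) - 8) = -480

Step 1. [6*((2*(-6*((-x) + 9))) - 8) = -480] leading coefficient 6: divide by 6. So div: (2*(-6*((-x) + 9))) - 8 = -80.
Step 2. [(2*(-6*((-x) + 9))) - 8 = -80] peel the -8: add 8 from each side, so sub: 2*(-6*((-x) + 9)) = -72.
Step 3. [2*(-6*((-x) + 9)) = -72] 2 out front; divide by 2 ⇒ div: -6*((-x) + 9) = -36.
Step 4. [-6*((-x) + 9) = -36] divide by the outer -6 ⇒ div: (-x) + 9 = 6.
Step 5. [(-x) + 9 = 6] subtract 9: x sits inside (… + 9) ⇒ sub: -x = -3.
Step 6. [-x = -3] leading − — multiply by −1. So neg: x = 3.

Answer: x ∈ {3}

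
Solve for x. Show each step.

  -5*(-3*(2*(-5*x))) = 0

Step 1. [-5*(-3*(2*(-5*x))) = 0] -5·(inner) — divide through by -5, so div: -3*(2*(-5*x)) = 0.
Step 2. [-3*(2*(-5*x)) = 0] leading coefficient -3: divide by -3. So div: 2*(-5*x) = 0.
Step 3. [2*(-5*x) = 0] divide by the outer 2, so div: -5*x = 0.
Step 4. [-5*x = 0] leading coefficient -5: divide by -5, so div: x = 0.

Answer: x ∈ {0}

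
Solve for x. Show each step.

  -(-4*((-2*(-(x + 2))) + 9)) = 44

Step 1. [-(-4*((-2*(-(x + 2))) + 9)) = 44] LHS negated; negate both sides. So neg: -4*((-2*(-(x + 2))) + 9) = -44.
Step 2. [-4*((-2*(-(x + 2))) + 9) = -44] leading coefficient -4: divide by -4, so div: (-2*(-(x + 2))) + 9 = 11.
Step 3. [(-2*(-(x + 2))) + 9 = 11] 9 comes off first (subtract 9), so sub: -2*(-(x + 2)) = 2.
Step 4. [-2*(-(x + 2)) = 2] -2 out front; divide by -2. So div: -(x + 2) = -1.
Step 5. [-(x + 2) = -1] flip signs both sides, so neg: x + 2 = 1.
Step 6. [x + 2 = 1] +2 is outermost — subtract 2 both sides, so sub: x = -1.

Answer: x ∈ {-1}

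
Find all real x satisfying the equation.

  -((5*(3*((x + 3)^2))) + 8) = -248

Step 1. [-((5*(3*((x + 3)^2))) + 8) = -248] flip signs both sides. So neg: (5*(3*((x + 3)^2))) + 8 = 248.
Step 2. [(5*(3*((x + 3)^2))) + 8 = 248] subtract 8: x sits inside (… + 8) ⇒ sub: 5*(3*((x + 3)^2)) = 240.
Step 3. [5*(3*((x + 3)^2)) = 240] LHS = 5·(…); ÷5 both sides ⇒ div: 3*((x + 3)^2) = 48.
Step 4. [3*((x + 3)^2) = 48] 3 out front; divide by 3, so div: (x + 3)^2 = 16.
Step 5. [(x + 3)^2 = 16] √ both sides: 16 ≥ 0 gives two branches, so sqrt: x + 3 = 4 or -4.
Step 6. [x + 3 = 4 or -4] peel the +3: subtract 3 from each side ⇒ sub: x = 1 or -7.

Answer: x ∈ {-7, 1}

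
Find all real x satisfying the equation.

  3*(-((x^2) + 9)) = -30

Step 1. [3*(-((x^2) + 9)) = -30] divide by the outer 3. So div: -((x^2) + 9) = -10.
Step 2. [-((x^2) + 9) = -10] LHS negated; negate both sides, so neg: (x^2) + 9 = 10.
Step 3. [(x^2) + 9 = 10] the outer +9 inverts by subtracting 9, so sub: x^2 = 1.
Step 4. [x^2 = 1] √ both sides: 1 ≥ 0 gives two branches ⇒ sqrt: x = 1 or -1.

Answer: x ∈ {-1, 1}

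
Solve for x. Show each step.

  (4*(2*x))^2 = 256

Step 1. [(4*(2*x))^2 = 256] LHS squared, RHS 256 ≥ 0: apply √ (±) ⇒ sqrt: 4*(2*x) = 16 or -16.
Step 2. [4*(2*x) = 16 or -16] LHS = 4·(…); ÷4 both sides ⇒ div: 2*x = 4 or -4.
Step 3. [2*x = 4 or -4] 2 out front; divide by 2 ⇒ div: x = 2 or -2.

Answer: x ∈ {-2, 2}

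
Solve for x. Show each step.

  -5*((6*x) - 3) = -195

Step 1. [-5*((6*x) - 3) = -195] leading coefficient -5: divide by -5, so div: (6*x) - 3 = 39.
Step 2. [(6*x) - 3 = 39] peel the -3: add 3 from each side, so sub: 6*x = 42.
Step 3. [6*x = 42] 6·(inner) — divide through by 6 ⇒ div: x = 7.

Answer: x ∈ {7}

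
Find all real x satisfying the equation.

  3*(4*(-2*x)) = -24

Step 1. [3*(4*(-2*x)) = -24] divide by the outer 3, so div: 4*(-2*x) = -8.
Step 2. [4*(-2*x) = -8] 4 out front; divide by 4. So div: -2*x = -2.
Step 3. [-2*x = -2] divide by the outer -2, so div: x = 1.

Answer: x ∈ {1}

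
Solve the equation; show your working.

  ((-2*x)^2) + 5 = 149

Step 1. [((-2*x)^2) + 5 = 149] the outer +5 inverts by subtracting 5, so sub: (-2*x)^2 = 144.
Step 2. [(-2*x)^2 = 144] 144 ≥ 0, LHS is (·)² — take ±√ ⇒ sqrt: -2*x = 12 or -12.
Step 3. [-2*x = 12 or -12] -2·(inner) — divide through by -2 ⇒ div: x = -6 or 6.

Answer: x ∈ {-6, 6}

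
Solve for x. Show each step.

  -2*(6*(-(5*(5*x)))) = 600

Step 1. [-2*(6*(-(5*(5*x)))) = 600] LHS = -2·(…); ÷-2 both sides, so div: 6*(-(5*(5*x))) = -300.
Step 2. [6*(-(5*(5*x))) = -300] LHS = 6·(…); ÷6 both sides ⇒ div: -(5*(5*x)) = -50.
Step 3. [-(5*(5*x)) = -50] LHS negated; negate both sides, so neg: 5*(5*x) = 50.
Step 4. [5*(5*x) = 50] 5·(inner) — divide through by 5, so div: 5*x = 10.
Step 5. [5*x = 10] 5·(inner) — divide through by 5 ⇒ div: x = 2.

Answer: x ∈ {2}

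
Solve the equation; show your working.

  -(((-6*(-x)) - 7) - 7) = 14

Step 1. [-(((-6*(-x)) - 7) - 7) = 14] leading − — multiply by −1, so neg: ((-6*(-x)) - 7) - 7 = -14.
Step 2. [((-6*(-x)) - 7) - 7 = -14] peel the -7: add 7 from each side ⇒ sub: (-6*(-x)) - 7 = -7.
Step 3. [(-6*(-x)) - 7 = -7] peel the -7: add 7 from each side ⇒ sub: -6*(-x) = 0.
Step 4. [-6*(-x) = 0] LHS = -6·(…); ÷-6 both sides. So div: -x = 0.
Step 5. [-x = 0] leading − — multiply by −1 ⇒ neg: x = 0.

Answer: x ∈ {0}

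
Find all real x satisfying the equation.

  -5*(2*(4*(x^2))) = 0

Step 1. [-5*(2*(4*(x^2))) = 0] -5 out front; divide by -5 ⇒ div: 2*(4*(x^2)) = 0.
Step 2. [2*(4*(x^2)) = 0] 2 out front; divide by 2, so div: 4*(x^2) = 0.
Step 3. [4*(x^2) = 0] divide by the outer 4. So div: x^2 = 0.
Step 4. [x^2 = 0] LHS squared, RHS 0 ≥ 0: apply √ (±). So sqrt: x = 0.

Answer: x ∈ {0}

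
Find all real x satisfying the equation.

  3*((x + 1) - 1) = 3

Step 1. [3*((x + 1) - 1) = 3] leading coefficient 3: divide by 3 ⇒ div: (x + 1) - 1 = 1.
Step 2. [(x + 1) - 1 = 1] the outer -1 inverts by adding 1, so sub: x + 1 = 2.
Step 3. [x + 1 = 2] subtract 1: x sits inside (… + 1). So sub: x = 1.

Answer: x ∈ {1}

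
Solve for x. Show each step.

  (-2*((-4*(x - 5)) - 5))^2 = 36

Step 1. [(-2*((-4*(x - 5)) - 5))^2 = 36] 36 ≥ 0, LHS is (·)² — take ±√, so sqrt: -2*((-4*(x - 5)) - 5) = 6 or -6.
Step 2. [-2*((-4*(x - 5)) - 5) = 6 or -6] LHS = -2·(…); ÷-2 both sides. So div: (-4*(x - 5)) - 5 = -3 or 3.
Step 3. [(-4*(x - 5)) - 5 = -3 or 3] peel the -5: add 5 from each side, so sub: -4*(x - 5) = 2 or 8.
Step 4. [-4*(x - 5) = 2 or 8] -4 out front; divide by -4. So div: x - 5 = -1/2 or -2.
Step 5. [x - 5 = -1/2 or -2] -5 is outermost — add 5 both sides. So sub: x = 9/2 or 3.

Answer: x ∈ {3, 9/2}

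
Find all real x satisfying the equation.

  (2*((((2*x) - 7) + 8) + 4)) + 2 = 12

Step 1. [(2*((((2*x) - 7) + 8) + 4)) + 2 = 12] peel the +2: subtract 2 from each side, so sub: 2*((((2*x) - 7) + 8) + 4) = 10.
Step 2. [2*((((2*x) - 7) + 8) + 4) = 10] 2 out front; divide by 2. So div: (((2*x) - 7) + 8) + 4 = 5.
Step 3. [(((2*x) - 7) + 8) + 4 = 5] peel the +4: subtract 4 from each side. So sub: ((2*x) - 7) + 8 = 1.
Step 4. [((2*x) - 7) + 8 = 1] subtract 8: x sits inside (… + 8), so sub: (2*x) - 7 = -7.
Step 5. [(2*x) - 7 = -7] peel the -7: add 7 from each side ⇒ sub: 2*x = 0.
Step 6. [2*x = 0] LHS = 2·(…); ÷2 both sides ⇒ div: x = 0.

Answer: x ∈ {0}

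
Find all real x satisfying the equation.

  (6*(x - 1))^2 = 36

Step 1. [(6*(x - 1))^2 = 36] LHS squared, RHS 36 ≥ 0: apply √ (±) ⇒ sqrt: 6*(x - 1) = 6 or -6.
Step 2. [6*(x - 1) = 6 or -6] 6·(inner) — divide through by 6. So div: x - 1 = 1 or -1.
Step 3. [x - 1 = 1 or -1] 1 comes off first (add 1), so sub: x = 2 or 0.

Answer: x ∈ {0, 2}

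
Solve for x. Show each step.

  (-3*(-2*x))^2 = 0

Step 1. [(-3*(-2*x))^2 = 0] LHS squared, RHS 0 ≥ 0: apply √ (±) ⇒ sqrt: -3*(-2*x) = 0.
Step 2. [-3*(-2*x) = 0] -3 out front; divide by -3. So div: -2*x = 0.
Step 3. [-2*x = 0] -2 out front; divide by -2, so div: x = 0.

Answer: x ∈ {0}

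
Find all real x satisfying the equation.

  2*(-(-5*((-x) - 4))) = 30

Step 1. [2*(-(-5*((-x) - 4))) = 30] divide by the outer 2, so div: -(-5*((-x) - 4)) = 15.
Step 2. [-(-5*((-x) - 4)) = 15] flip signs both sides, so neg: -5*((-x) - 4) = -15.
Step 3. [-5*((-x) - 4) = -15] LHS = -5·(…); ÷-5 both sides ⇒ div: (-x) - 4 = 3.
Step 4. [(-x) - 4 = 3] the outer -4 inverts by adding 4, so sub: -x = 7.
Step 5. [-x = 7] leading − — multiply by −1. So neg: x = -7.

Answer: x ∈ {-7}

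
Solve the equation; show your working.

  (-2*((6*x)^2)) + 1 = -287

Step 1. [(-2*((6*x)^2)) + 1 = -287] peel the +1: subtract 1 from each side ⇒ sub: -2*((6*x)^2) = -288.
Step 2. [-2*((6*x)^2) = -288] divide by the outer -2 ⇒ div: (6*x)^2 = 144.
Step 3. [(6*x)^2 = 144] LHS squared, RHS 144 ≥ 0: apply √ (±), so sqrt: 6*x = 12 or -12.
Step 4. [6*x = 12 or -12] 6 out front; divide by 6, so div: x = 2 or -2.

Answer: x ∈ {-2, 2}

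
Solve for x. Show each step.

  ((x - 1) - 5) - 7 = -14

Step 1. [((x - 1) - 5) - 7 = -14] 7 comes off first (add 7), so sub: (x - 1) - 5 = -7.
Step 2. [(x - 1) - 5 = -7] the outer -5 inverts by adding 5. So sub: x - 1 = -2.
Step 3. [x - 1 = -2] peel the -1: add 1 from each side. So sub: x = -1.

Answer: x ∈ {-1}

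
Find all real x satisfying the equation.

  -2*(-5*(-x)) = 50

Step 1. [-2*(-5*(-x)) = 50] -2·(inner) — divide through by -2 ⇒ div: -5*(-x) = -25.
Step 2. [-5*(-x) = -25] LHS = -5·(…); ÷-5 both sides, so div: -x = 5.
Step 3. [-x = 5] LHS negated; negate both sides, so neg: x = -5.

Answer: x ∈ {-5}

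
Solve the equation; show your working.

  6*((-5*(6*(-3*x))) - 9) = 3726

Step 1. [6*((-5*(6*(-3*x))) - 9) = 3726] divide by the outer 6 ⇒ div: (-5*(6*(-3*x))) - 9 = 621.
Step 2. [(-5*(6*(-3*x))) - 9 = 621] the outer -9 inverts by adding 9, so sub: -5*(6*(-3*x)) = 630.
Step 3. [-5*(6*(-3*x)) = 630] -5 out front; divide by -5 ⇒ div: 6*(-3*x) = -126.
Step 4. [6*(-3*x) = -126] divide by the outer 6. So div: -3*x = -21.
Step 5. [-3*x = -21] LHS = -3·(…); ÷-3 both sides ⇒ div: x = 7.

Answer: x ∈ {7}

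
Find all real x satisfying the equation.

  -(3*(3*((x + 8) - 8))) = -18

Step 1. [-(3*(3*((x + 8) - 8))) = -18] LHS negated; negate both sides, so neg: 3*(3*((x + 8) - 8)) = 18.
Step 2. [3*(3*((x + 8) - 8)) = 18] 3 out front; divide by 3. So div: 3*((x + 8) - 8) = 6.
Step 3. [3*((x + 8) - 8) = 6] divide by the outer 3. So div: (x + 8) - 8 = 2.
Step 4. [(x + 8) - 8 = 2] -8 is outermost — add 8 both sides ⇒ sub: x + 8 = 10.
Step 5. [x + 8 = 10] subtract 8: x sits inside (… + 8). So sub: x = 2.

Answer: x ∈ {2}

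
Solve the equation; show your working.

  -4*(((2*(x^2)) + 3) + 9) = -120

Step 1. [-4*(((2*(x^2)) + 3) + 9) = -120] leading coefficient -4: divide by -4 ⇒ div: ((2*(x^2)) + 3) + 9 = 30.
Step 2. [((2*(x^2)) + 3) + 9 = 30] 9 comes off first (subtract 9) ⇒ sub: (2*(x^2)) + 3 = 21.
Step 3. [(2*(x^2)) + 3 = 21] 3 comes off first (subtract 3) ⇒ sub: 2*(x^2) = 18.
Step 4. [2*(x^2) = 18] 2 out front; divide by 2 ⇒ div: x^2 = 9.
Step 5. [x^2 = 9] LHS squared, RHS 9 ≥ 0: apply √ (±) ⇒ sqrt: x = 3 or -3.

Answer: x ∈ {-3, 3}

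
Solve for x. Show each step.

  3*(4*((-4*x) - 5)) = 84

Step 1. [3*(4*((-4*x) - 5)) = 84] 3·(inner) — divide through by 3, so div: 4*((-4*x) - 5) = 28.
Step 2. [4*((-4*x) - 5) = 28] leading coefficient 4: divide by 4. So div: (-4*x) - 5 = 7.
Step 3. [(-4*x) - 5 = 7] -5 is outermost — add 5 both sides, so sub: -4*x = 12.
Step 4. [-4*x = 12] -4 out front; divide by -4, so div: x = -3.

Answer: x ∈ {-3}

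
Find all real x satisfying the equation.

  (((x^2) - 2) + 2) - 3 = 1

Step 1. [(((x^2) - 2) + 2) - 3 = 1] -3 is outermost — add 3 both sides ⇒ sub: ((x^2) - 2) + 2 = 4.
Step 2. [((x^2) - 2) + 2 = 4] subtract 2: x sits inside (… + 2) ⇒ sub: (x^2) - 2 = 2.
Step 3. [(x^2) - 2 = 2] 2 comes off first (add 2), so sub: x^2 = 4.
Step 4. [x^2 = 4] √ both sides: 4 ≥ 0 gives two branches. So sqrt: x = 2 or -2.

Answer: x ∈ {-2, 2}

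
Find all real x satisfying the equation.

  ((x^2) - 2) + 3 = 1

Step 1. [((x^2) - 2) + 3 = 1] peel the +3: subtract 3 from each side. So sub: (x^2) - 2 = -2.
Step 2. [(x^2) - 2 = -2] peel the -2: add 2 from each side ⇒ sub: x^2 = 0.
Step 3. [x^2 = 0] LHS squared, RHS 0 ≥ 0: apply √ (±) ⇒ sqrt: x = 0.

Answer: x ∈ {0}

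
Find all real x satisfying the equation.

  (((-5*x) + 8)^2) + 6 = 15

Step 1. [(((-5*x) + 8)^2) + 6 = 15] peel the +6: subtract 6 from each side, so sub: ((-5*x) + 8)^2 = 9.
Step 2. [((-5*x) + 8)^2 = 9] √ both sides: 9 ≥ 0 gives two branches, so sqrt: (-5*x) + 8 = 3 or -3.
Step 3. [(-5*x) + 8 = 3 or -3] subtract 8: x sits inside (… + 8), so sub: -5*x = -5 or -11.
Step 4. [-5*x = -5 or -11] LHS = -5·(…); ÷-5 both sides ⇒ div: x = 1 or 11/5.

Answer: x ∈ {1, 11/5}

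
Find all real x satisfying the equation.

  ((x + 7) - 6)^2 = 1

Step 1. [((x + 7) - 6)^2 = 1] LHS squared, RHS 1 ≥ 0: apply √ (±), so sqrt: (x + 7) - 6 = 1 or -1.
Step 2. [(x + 7) - 6 = 1 or -1] 6 comes off first (add 6). So sub: x + 7 = 7 or 5.
Step 3. [x + 7 = 7 or 5] the outer +7 inverts by subtracting 7, so sub: x = 0 or -2.

Answer: x ∈ {-2, 0}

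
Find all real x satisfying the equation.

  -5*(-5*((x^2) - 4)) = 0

Step 1. [-5*(-5*((x^2) - 4)) = 0] LHS = -5·(…); ÷-5 both sides ⇒ div: -5*((x^2) - 4) = 0.
Step 2. [-5*((x^2) - 4) = 0] -5 out front; divide by -5. So div: (x^2) - 4 = 0.
Step 3. [(x^2) - 4 = 0] 4 comes off first (add 4). So sub: x^2 = 4.
Step 4. [x^2 = 4] √ both sides: 4 ≥ 0 gives two branches, so sqrt: x = 2 or -2.

Answer: x ∈ {-2, 2}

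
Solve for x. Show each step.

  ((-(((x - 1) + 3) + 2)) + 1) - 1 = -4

Step 1. [((-(((x - 1) + 3) + 2)) + 1) - 1 = -4] add 1: x sits inside (… - 1). So sub: (-(((x - 1) + 3) + 2)) + 1 = -3.
Step 2. [(-(((x - 1) + 3) + 2)) + 1 = -3] the outer +1 inverts by subtracting 1 ⇒ sub: -(((x - 1) + 3) + 2) = -4.
Step 3. [-(((x - 1) + 3) + 2) = -4] LHS negated; negate both sides, so neg: ((x - 1) + 3) + 2 = 4.
Step 4. [((x - 1) + 3) + 2 = 4] peel the +2: subtract 2 from each side, so sub: (x - 1) + 3 = 2.
Step 5. [(x - 1) + 3 = 2] the outer +3 inverts by subtracting 3, so sub: x - 1 = -1.
Step 6. [x - 1 = -1] the outer -1 inverts by adding 1. So sub: x = 0.

Answer: x ∈ {0}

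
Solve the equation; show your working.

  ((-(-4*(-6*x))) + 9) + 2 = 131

Step 1. [((-(-4*(-6*x))) + 9) + 2 = 131] peel the +2: subtract 2 from each side. So sub: (-(-4*(-6*x))) + 9 = 129.
Step 2. [(-(-4*(-6*x))) + 9 = 129] +9 is outermost — subtract 9 both sides. So sub: -(-4*(-6*x)) = 120.
Step 3. [-(-4*(-6*x)) = 120] LHS negated; negate both sides ⇒ neg: -4*(-6*x) = -120.
Step 4. [-4*(-6*x) = -120] leading coefficient -4: divide by -4 ⇒ div: -6*x = 30.
Step 5. [-6*x = 30] LHS = -6·(…); ÷-6 both sides, so div: x = -5.

Answer: x ∈ {-5}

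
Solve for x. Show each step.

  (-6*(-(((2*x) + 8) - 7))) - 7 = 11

Step 1. [(-6*(-(((2*x) + 8) - 7))) - 7 = 11] peel the -7: add 7 from each side. So sub: -6*(-(((2*x) + 8) - 7)) = 18.
Step 2. [-6*(-(((2*x) + 8) - 7)) = 18] LHS = -6·(…); ÷-6 both sides, so div: -(((2*x) + 8) - 7) = -3.
Step 3. [-(((2*x) + 8) - 7) = -3] leading − — multiply by −1 ⇒ neg: ((2*x) + 8) - 7 = 3.
Step 4. [((2*x) + 8) - 7 = 3] add 7: x sits inside (… - 7) ⇒ sub: (2*x) + 8 = 10.
Step 5. [(2*x) + 8 = 10] common factor 2 (LHS and 10) — divide through, so factor: x + 4 = 5.
Step 6. [x + 4 = 5] the outer +4 inverts by subtracting 4 ⇒ sub: x = 1.

Answer: x ∈ {1}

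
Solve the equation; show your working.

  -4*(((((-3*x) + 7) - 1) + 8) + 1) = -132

Step 1. [-4*(((((-3*x) + 7) - 1) + 8) + 1) = -132] LHS = -4·(…); ÷-4 both sides, so div: ((((-3*x) + 7) - 1) + 8) + 1 = 33.
Step 2. [((((-3*x) + 7) - 1) + 8) + 1 = 33] subtract 1: x sits inside (… + 1), so sub: (((-3*x) + 7) - 1) + 8 = 32.
Step 3. [(((-3*x) + 7) - 1) + 8 = 32] 8 comes off first (subtract 8). So sub: ((-3*x) + 7) - 1 = 24.
Step 4. [((-3*x) + 7) - 1 = 24] the outer -1 inverts by adding 1 ⇒ sub: (-3*x) + 7 = 25.
Step 5. [(-3*x) + 7 = 25] peel the +7: subtract 7 from each side, so sub: -3*x = 18.
Step 6. [-3*x = 18] -3·(inner) — divide through by -3 ⇒ div: x = -6.

Answer: x ∈ {-6}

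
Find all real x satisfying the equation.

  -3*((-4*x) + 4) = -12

Step 1. [-3*((-4*x) + 4) = -12] leading coefficient -3: divide by -3 ⇒ div: (-4*x) + 4 = 4.
Step 2. [(-4*x) + 4 = 4] -4 divides every term; factor it out. So factor: x - 1 = -1.
Step 3. [x - 1 = -1] the outer -1 inverts by adding 1 ⇒ sub: x = 0.

Answer: x ∈ {0}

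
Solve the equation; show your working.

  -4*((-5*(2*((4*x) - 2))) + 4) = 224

Step 1. [-4*((-5*(2*((4*x) - 2))) + 4) = 224] -4 out front; divide by -4. So div: (-5*(2*((4*x) - 2))) + 4 = -56.
Step 2. [(-5*(2*((4*x) - 2))) + 4 = -56] subtract 4: x sits inside (… + 4) ⇒ sub: -5*(2*((4*x) - 2)) = -60.
Step 3. [-5*(2*((4*x) - 2)) = -60] LHS = -5·(…); ÷-5 both sides ⇒ div: 2*((4*x) - 2) = 12.
Step 4. [2*((4*x) - 2) = 12] LHS = 2·(…); ÷2 both sides, so div: (4*x) - 2 = 6.
Step 5. [(4*x) - 2 = 6] peel the -2: add 2 from each side, so sub: 4*x = 8.
Step 6. [4*x = 8] leading coefficient 4: divide by 4, so div: x = 2.

Answer: x ∈ {2}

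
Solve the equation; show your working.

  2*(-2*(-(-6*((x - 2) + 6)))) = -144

Step 1. [2*(-2*(-(-6*((x - 2) + 6)))) = -144] LHS = 2·(…); ÷2 both sides. So div: -2*(-(-6*((x - 2) + 6))) = -72.
Step 2. [-2*(-(-6*((x - 2) + 6))) = -72] -2 out front; divide by -2, so div: -(-6*((x - 2) + 6)) = 36.
Step 3. [-(-6*((x - 2) + 6)) = 36] leading − — multiply by −1. So neg: -6*((x - 2) + 6) = -36.
Step 4. [-6*((x - 2) + 6) = -36] -6·(inner) — divide through by -6 ⇒ div: (x - 2) + 6 = 6.
Step 5. [(x - 2) + 6 = 6] peel the +6: subtract 6 from each side, so sub: x - 2 = 0.
Step 6. [x - 2 = 0] 2 comes off first (add 2). So sub: x = 2.

Answer: x ∈ {2}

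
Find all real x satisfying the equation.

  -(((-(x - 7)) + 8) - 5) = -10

Step 1. [-(((-(x - 7)) + 8) - 5) = -10] leading − — multiply by −1 ⇒ neg: ((-(x - 7)) + 8) - 5 = 10.
Step 2. [((-(x - 7)) + 8) - 5 = 10] add 5: x sits inside (… - 5). So sub: (-(x - 7)) + 8 = 15.
Step 3. [(-(x - 7)) + 8 = 15] +8 is outermost — subtract 8 both sides ⇒ sub: -(x - 7) = 7.
Step 4. [-(x - 7) = 7] flip signs both sides. So neg: x - 7 = -7.
Step 5. [x - 7 = -7] add 7: x sits inside (… - 7) ⇒ sub: x = 0.

Answer: x ∈ {0}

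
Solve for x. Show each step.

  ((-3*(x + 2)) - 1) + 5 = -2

Step 1. [((-3*(x + 2)) - 1) + 5 = -2] peel the +5: subtract 5 from each side. So sub: (-3*(x + 2)) - 1 = -7.
Step 2. [(-3*(x + 2)) - 1 = -7] add 1: x sits inside (… - 1), so sub: -3*(x + 2) = -6.
Step 3. [-3*(x + 2) = -6] divide by the outer -3. So div: x + 2 = 2.
Step 4. [x + 2 = 2] +2 is outermost — subtract 2 both sides, so sub: x = 0.

Answer: x ∈ {0}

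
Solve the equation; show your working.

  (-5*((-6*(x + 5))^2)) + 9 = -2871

Step 1. [(-5*((-6*(x + 5))^2)) + 9 = -2871] the outer +9 inverts by subtracting 9 ⇒ sub: -5*((-6*(x + 5))^2) = -2880.
Step 2. [-5*((-6*(x + 5))^2) = -2880] -5 out front; divide by -5 ⇒ div: (-6*(x + 5))^2 = 576.
Step 3. [(-6*(x + 5))^2 = 576] LHS squared, RHS 576 ≥ 0: apply √ (±), so sqrt: -6*(x + 5) = 24 or -24.
Step 4. [-6*(x + 5) = 24 or -24] -6·(inner) — divide through by -6 ⇒ div: x + 5 = -4 or 4.
Step 5. [x + 5 = -4 or 4] the outer +5 inverts by subtracting 5, so sub: x = -9 or -1.

Answer: x ∈ {-9, -1}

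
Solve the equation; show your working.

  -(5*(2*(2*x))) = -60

Step 1. [-(5*(2*(2*x))) = -60] leading − — multiply by −1 ⇒ neg: 5*(2*(2*x)) = 60.
Step 2. [5*(2*(2*x)) = 60] LHS = 5·(…); ÷5 both sides ⇒ div: 2*(2*x) = 12.
Step 3. [2*(2*x) = 12] 2·(inner) — divide through by 2. So div: 2*x = 6.
Step 4. [2*x = 6] 2 out front; divide by 2, so div: x = 3.

Answer: x ∈ {3}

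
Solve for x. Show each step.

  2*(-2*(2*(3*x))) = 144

Step 1. [2*(-2*(2*(3*x))) = 144] LHS = 2·(…); ÷2 both sides, so div: -2*(2*(3*x)) = 72.
Step 2. [-2*(2*(3*x)) = 72] divide by the outer -2 ⇒ div: 2*(3*x) = -36.
Step 3. [2*(3*x) = -36] 2 out front; divide by 2. So div: 3*x = -18.
Step 4. [3*x = -18] 3·(inner) — divide through by 3 ⇒ div: x = -6.

Answer: x ∈ {-6}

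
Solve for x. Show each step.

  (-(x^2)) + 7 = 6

Step 1. [(-(x^2)) + 7 = 6] subtract 7: x sits inside (… + 7) ⇒ sub: -(x^2) = -1.
Step 2. [-(x^2) = -1] leading − — multiply by −1 ⇒ neg: x^2 = 1.
Step 3. [x^2 = 1] √ both sides: 1 ≥ 0 gives two branches ⇒ sqrt: x = 1 or -1.

Answer: x ∈ {-1, 1}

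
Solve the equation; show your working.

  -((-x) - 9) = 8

Step 1. [-((-x) - 9) = 8] LHS negated; negate both sides, so neg: (-x) - 9 = -8.
Step 2. [(-x) - 9 = -8] peel the -9: add 9 from each side ⇒ sub: -x = 1.
Step 3. [-x = 1] flip signs both sides. So neg: x = -1.

Answer: x ∈ {-1}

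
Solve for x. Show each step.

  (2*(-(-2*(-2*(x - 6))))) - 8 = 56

Step 1. [(2*(-(-2*(-2*(x - 6))))) - 8 = 56] -8 is outermost — add 8 both sides ⇒ sub: 2*(-(-2*(-2*(x - 6)))) = 64.
Step 2. [2*(-(-2*(-2*(x - 6)))) = 64] LHS = 2·(…); ÷2 both sides ⇒ div: -(-2*(-2*(x - 6))) = 32.
Step 3. [-(-2*(-2*(x - 6))) = 32] LHS negated; negate both sides, so neg: -2*(-2*(x - 6)) = -32.
Step 4. [-2*(-2*(x - 6)) = -32] divide by the outer -2. So div: -2*(x - 6) = 16.
Step 5. [-2*(x - 6) = 16] -2·(inner) — divide through by -2, so div: x - 6 = -8.
Step 6. [x - 6 = -8] peel the -6: add 6 from each side. So sub: x = -2.

Answer: x ∈ {-2}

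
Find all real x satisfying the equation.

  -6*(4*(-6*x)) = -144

Step 1. [-6*(4*(-6*x)) = -144] leading coefficient -6: divide by -6, so div: 4*(-6*x) = 24.
Step 2. [4*(-6*x) = 24] divide by the outer 4. So div: -6*x = 6.
Step 3. [-6*x = 6] leading coefficient -6: divide by -6, so div: x = -1.

Answer: x ∈ {-1}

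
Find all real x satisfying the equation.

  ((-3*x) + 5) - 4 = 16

Step 1. [((-3*x) + 5) - 4 = 16] the outer -4 inverts by adding 4, so sub: (-3*x) + 5 = 20.
Step 2. [(-3*x) + 5 = 20] peel the +5: subtract 5 from each side. So sub: -3*x = 15.
Step 3. [-3*x = 15] divide by the outer -3, so div: x = -5.

Answer: x ∈ {-5}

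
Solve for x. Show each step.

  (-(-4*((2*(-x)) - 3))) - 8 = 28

Step 1. [(-(-4*((2*(-x)) - 3))) - 8 = 28] -8 is outermost — add 8 both sides. So sub: -(-4*((2*(-x)) - 3)) = 36.
Step 2. [-(-4*((2*(-x)) - 3)) = 36] leading − — multiply by −1. So neg: -4*((2*(-x)) - 3) = -36.
Step 3. [-4*((2*(-x)) - 3) = -36] LHS = -4·(…); ÷-4 both sides. So div: (2*(-x)) - 3 = 9.
Step 4. [(2*(-x)) - 3 = 9] 3 comes off first (add 3), so sub: 2*(-x) = 12.
Step 5. [2*(-x) = 12] 2 out front; divide by 2, so div: -x = 6.
Step 6. [-x = 6] LHS negated; negate both sides, so neg: x = -6.

Answer: x ∈ {-6}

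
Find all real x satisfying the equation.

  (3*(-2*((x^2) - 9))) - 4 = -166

Step 1. [(3*(-2*((x^2) - 9))) - 4 = -166] add 4: x sits inside (… - 4), so sub: 3*(-2*((x^2) - 9)) = -162.
Step 2. [3*(-2*((x^2) - 9)) = -162] leading coefficient 3: divide by 3. So div: -2*((x^2) - 9) = -54.
Step 3. [-2*((x^2) - 9) = -54] -2 out front; divide by -2. So div: (x^2) - 9 = 27.
Step 4. [(x^2) - 9 = 27] add 9: x sits inside (… - 9) ⇒ sub: x^2 = 36.
Step 5. [x^2 = 36] 36 ≥ 0, LHS is (·)² — take ±√. So sqrt: x = 6 or -6.

Answer: x ∈ {-6, 6}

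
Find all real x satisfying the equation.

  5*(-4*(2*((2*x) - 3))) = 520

Step 1. [5*(-4*(2*((2*x) - 3))) = 520] leading coefficient 5: divide by 5. So div: -4*(2*((2*x) - 3)) = 104.
Step 2. [-4*(2*((2*x) - 3)) = 104] divide by the outer -4, so div: 2*((2*x) - 3) = -26.
Step 3. [2*((2*x) - 3) = -26] LHS = 2·(…); ÷2 both sides. So div: (2*x) - 3 = -13.
Step 4. [(2*x) - 3 = -13] 3 comes off first (add 3), so sub: 2*x = -10.
Step 5. [2*x = -10] 2·(inner) — divide through by 2 ⇒ div: x = -5.

Answer: x ∈ {-5}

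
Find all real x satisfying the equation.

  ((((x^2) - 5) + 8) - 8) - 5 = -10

Step 1. [((((x^2) - 5) + 8) - 8) - 5 = -10] peel the -5: add 5 from each side. So sub: (((x^2) - 5) + 8) - 8 = -5.
Step 2. [(((x^2) - 5) + 8) - 8 = -5] add 8: x sits inside (… - 8). So sub: ((x^2) - 5) + 8 = 3.
Step 3. [((x^2) - 5) + 8 = 3] the outer +8 inverts by subtracting 8, so sub: (x^2) - 5 = -5.
Step 4. [(x^2) - 5 = -5] the outer -5 inverts by adding 5 ⇒ sub: x^2 = 0.
Step 5. [x^2 = 0] LHS squared, RHS 0 ≥ 0: apply √ (±) ⇒ sqrt: x = 0.

Answer: x ∈ {0}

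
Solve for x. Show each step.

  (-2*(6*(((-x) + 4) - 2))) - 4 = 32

Step 1. [(-2*(6*(((-x) + 4) - 2))) - 4 = 32] the outer -4 inverts by adding 4, so sub: -2*(6*(((-x) + 4) - 2)) = 36.
Step 2. [-2*(6*(((-x) + 4) - 2)) = 36] -2 out front; divide by -2. So div: 6*(((-x) + 4) - 2) = -18.
Step 3. [6*(((-x) + 4) - 2) = -18] divide by the outer 6. So div: ((-x) + 4) - 2 = -3.
Step 4. [((-x) + 4) - 2 = -3] add 2: x sits inside (… - 2), so sub: (-x) + 4 = -1.
Step 5. [(-x) + 4 = -1] the outer +4 inverts by subtracting 4 ⇒ sub: -x = -5.
Step 6. [-x = -5] LHS negated; negate both sides. So neg: x = 5.

Answer: x ∈ {5}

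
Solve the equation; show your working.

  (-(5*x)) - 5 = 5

Step 1. [(-(5*x)) - 5 = 5] the outer -5 inverts by adding 5, so sub: -(5*x) = 10.
Step 2. [-(5*x) = 10] LHS negated; negate both sides ⇒ neg: 5*x = -10.
Step 3. [5*x = -10] 5·(inner) — divide through by 5 ⇒ div: x = -2.

Answer: x ∈ {-2}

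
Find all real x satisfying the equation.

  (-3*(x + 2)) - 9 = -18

Step 1. [(-3*(x + 2)) - 9 = -18] add 9: x sits inside (… - 9) ⇒ sub: -3*(x + 2) = -9.
Step 2. [-3*(x + 2) = -9] LHS = -3·(…); ÷-3 both sides ⇒ div: x + 2 = 3.
Step 3. [x + 2 = 3] the outer +2 inverts by subtracting 2, so sub: x = 1.

Answer: x ∈ {1}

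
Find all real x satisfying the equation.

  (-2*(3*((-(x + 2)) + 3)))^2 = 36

Step 1. [(-2*(3*((-(x + 2)) + 3)))^2 = 36] √ both sides: 36 ≥ 0 gives two branches ⇒ sqrt: -2*(3*((-(x + 2)) + 3)) = 6 or -6.
Step 2. [-2*(3*((-(x + 2)) + 3)) = 6 or -6] LHS = -2·(…); ÷-2 both sides. So div: 3*((-(x + 2)) + 3) = -3 or 3.
Step 3. [3*((-(x + 2)) + 3) = -3 or 3] LHS = 3·(…); ÷3 both sides, so div: (-(x + 2)) + 3 = -1 or 1.
Step 4. [(-(x + 2)) + 3 = -1 or 1] +3 is outermost — subtract 3 both sides. So sub: -(x + 2) = -4 or -2.
Step 5. [-(x + 2) = -4 or -2] LHS negated; negate both sides ⇒ neg: x + 2 = 4 or 2.
Step 6. [x + 2 = 4 or 2] 2 comes off first (subtract 2) ⇒ sub: x = 2 or 0.

Answer: x ∈ {0, 2}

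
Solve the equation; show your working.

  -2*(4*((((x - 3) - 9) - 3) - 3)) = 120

Step 1. [-2*(4*((((x - 3) - 9) - 3) - 3)) = 120] divide by the outer -2, so div: 4*((((x - 3) - 9) - 3) - 3) = -60.
Step 2. [4*((((x - 3) - 9) - 3) - 3) = -60] leading coefficient 4: divide by 4. So div: (((x - 3) - 9) - 3) - 3 = -15.
Step 3. [(((x - 3) - 9) - 3) - 3 = -15] the outer -3 inverts by adding 3 ⇒ sub: ((x - 3) - 9) - 3 = -12.
Step 4. [((x - 3) - 9) - 3 = -12] the outer -3 inverts by adding 3. So sub: (x - 3) - 9 = -9.
Step 5. [(x - 3) - 9 = -9] -9 is outermost — add 9 both sides, so sub: x - 3 = 0.
Step 6. [x - 3 = 0] -3 is outermost — add 3 both sides ⇒ sub: x = 3.

Answer: x ∈ {3}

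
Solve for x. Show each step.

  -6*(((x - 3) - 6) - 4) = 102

Step 1. [-6*(((x - 3) - 6) - 4) = 102] LHS = -6·(…); ÷-6 both sides ⇒ div: ((x - 3) - 6) - 4 = -17.
Step 2. [((x - 3) - 6) - 4 = -17] -4 is outermost — add 4 both sides, so sub: (x - 3) - 6 = -13.
Step 3. [(x - 3) - 6 = -13] -6 is outermost — add 6 both sides ⇒ sub: x - 3 = -7.
Step 4. [x - 3 = -7] add 3: x sits inside (… - 3), so sub: x = -4.

Answer: x ∈ {-4}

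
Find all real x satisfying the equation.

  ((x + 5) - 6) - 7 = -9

Step 1. [((x + 5) - 6) - 7 = -9] 7 comes off first (add 7). So sub: (x + 5) - 6 = -2.
Step 2. [(x + 5) - 6 = -2] the outer -6 inverts by adding 6. So sub: x + 5 = 4.
Step 3. [x + 5 = 4] the outer +5 inverts by subtracting 5. So sub: x = -1.

Answer: x ∈ {-1}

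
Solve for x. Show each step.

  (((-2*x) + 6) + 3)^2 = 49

Step 1. [(((-2*x) + 6) + 3)^2 = 49] √ both sides: 49 ≥ 0 gives two branches ⇒ sqrt: ((-2*x) + 6) + 3 = 7 or -7.
Step 2. [((-2*x) + 6) + 3 = 7 or -7] peel the +3: subtract 3 from each side ⇒ sub: (-2*x) + 6 = 4 or -10.
Step 3. [(-2*x) + 6 = 4 or -10] -2 divides every term; factor it out, so factor: x - 3 = -2 or 5.
Step 4. [x - 3 = -2 or 5] the outer -3 inverts by adding 3 ⇒ sub: x = 1 or 8.

Answer: x ∈ {1, 8}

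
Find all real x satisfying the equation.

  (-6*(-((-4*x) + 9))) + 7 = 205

Step 1. [(-6*(-((-4*x) + 9))) + 7 = 205] subtract 7: x sits inside (… + 7). So sub: -6*(-((-4*x) + 9)) = 198.
Step 2. [-6*(-((-4*x) + 9)) = 198] divide by the outer -6 ⇒ div: -((-4*x) + 9) = -33.
Step 3. [-((-4*x) + 9) = -33] flip signs both sides ⇒ neg: (-4*x) + 9 = 33.
Step 4. [(-4*x) + 9 = 33] the outer +9 inverts by subtracting 9, so sub: -4*x = 24.
Step 5. [-4*x = 24] -4 out front; divide by -4 ⇒ div: x = -6.

Answer: x ∈ {-6}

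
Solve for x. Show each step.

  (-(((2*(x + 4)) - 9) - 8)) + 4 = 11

Step 1. [(-(((2*(x + 4)) - 9) - 8)) + 4 = 11] 4 comes off first (subtract 4). So sub: -(((2*(x + 4)) - 9) - 8) = 7.
Step 2. [-(((2*(x + 4)) - 9) - 8) = 7] LHS negated; negate both sides. So neg: ((2*(x + 4)) - 9) - 8 = -7.
Step 3. [((2*(x + 4)) - 9) - 8 = -7] the outer -8 inverts by adding 8, so sub: (2*(x + 4)) - 9 = 1.
Step 4. [(2*(x + 4)) - 9 = 1] 9 comes off first (add 9), so sub: 2*(x + 4) = 10.
Step 5. [2*(x + 4) = 10] divide by the outer 2, so div: x + 4 = 5.
Step 6. [x + 4 = 5] the outer +4 inverts by subtracting 4 ⇒ sub: x = 1.

Answer: x ∈ {1}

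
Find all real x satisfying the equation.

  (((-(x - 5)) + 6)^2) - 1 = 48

Step 1. [(((-(x - 5)) + 6)^2) - 1 = 48] peel the -1: add 1 from each side ⇒ sub: ((-(x - 5)) + 6)^2 = 49.
Step 2. [((-(x - 5)) + 6)^2 = 49] √ both sides: 49 ≥ 0 gives two branches, so sqrt: (-(x - 5)) + 6 = 7 or -7.
Step 3. [(-(x - 5)) + 6 = 7 or -7] peel the +6: subtract 6 from each side ⇒ sub: -(x - 5) = 1 or -13.
Step 4. [-(x - 5) = 1 or -13] flip signs both sides ⇒ neg: x - 5 = -1 or 13.
Step 5. [x - 5 = -1 or 13] -5 is outermost — add 5 both sides. So sub: x = 4 or 18.

Answer: x ∈ {4, 18}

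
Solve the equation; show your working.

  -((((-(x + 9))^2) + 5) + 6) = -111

Step 1. [-((((-(x + 9))^2) + 5) + 6) = -111] leading − — multiply by −1. So neg: (((-(x + 9))^2) + 5) + 6 = 111.
Step 2. [(((-(x + 9))^2) + 5) + 6 = 111] peel the +6: subtract 6 from each side, so sub: ((-(x + 9))^2) + 5 = 105.
Step 3. [((-(x + 9))^2) + 5 = 105] the outer +5 inverts by subtracting 5. So sub: (-(x + 9))^2 = 100.
Step 4. [(-(x + 9))^2 = 100] 100 ≥ 0, LHS is (·)² — take ±√ ⇒ sqrt: -(x + 9) = 10 or -10.
Step 5. [-(x + 9) = 10 or -10] LHS negated; negate both sides ⇒ neg: x + 9 = -10 or 10.
Step 6. [x + 9 = -10 or 10] subtract 9: x sits inside (… + 9). So sub: x = -19 or 1.

Answer: x ∈ {-19, 1}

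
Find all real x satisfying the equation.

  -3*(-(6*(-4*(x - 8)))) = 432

Step 1. [-3*(-(6*(-4*(x - 8)))) = 432] leading coefficient -3: divide by -3 ⇒ div: -(6*(-4*(x - 8))) = -144.
Step 2. [-(6*(-4*(x - 8))) = -144] flip signs both sides ⇒ neg: 6*(-4*(x - 8)) = 144.
Step 3. [6*(-4*(x - 8)) = 144] 6 out front; divide by 6 ⇒ div: -4*(x - 8) = 24.
Step 4. [-4*(x - 8) = 24] -4 out front; divide by -4. So div: x - 8 = -6.
Step 5. [x - 8 = -6] peel the -8: add 8 from each side ⇒ sub: x = 2.

Answer: x ∈ {2}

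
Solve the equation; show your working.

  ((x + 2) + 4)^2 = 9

Step 1. [((x + 2) + 4)^2 = 9] √ both sides: 9 ≥ 0 gives two branches, so sqrt: (x + 2) + 4 = 3 or -3.
Step 2. [(x + 2) + 4 = 3 or -3] 4 comes off first (subtract 4) ⇒ sub: x + 2 = -1 or -7.
Step 3. [x + 2 = -1 or -7] 2 comes off first (subtract 2). So sub: x = -3 or -9.

Answer: x ∈ {-9, -3}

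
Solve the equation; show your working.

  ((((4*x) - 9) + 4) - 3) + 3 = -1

Step 1. [((((4*x) - 9) + 4) - 3) + 3 = -1] the outer +3 inverts by subtracting 3. So sub: (((4*x) - 9) + 4) - 3 = -4.
Step 2. [(((4*x) - 9) + 4) - 3 = -4] add 3: x sits inside (… - 3), so sub: ((4*x) - 9) + 4 = -1.
Step 3. [((4*x) - 9) + 4 = -1] subtract 4: x sits inside (… + 4), so sub: (4*x) - 9 = -5.
Step 4. [(4*x) - 9 = -5] add 9: x sits inside (… - 9) ⇒ sub: 4*x = 4.
Step 5. [4*x = 4] divide by the outer 4, so div: x = 1.

Answer: x ∈ {1}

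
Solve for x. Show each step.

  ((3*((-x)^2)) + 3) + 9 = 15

Step 1. [((3*((-x)^2)) + 3) + 9 = 15] peel the +9: subtract 9 from each side ⇒ sub: (3*((-x)^2)) + 3 = 6.
Step 2. [(3*((-x)^2)) + 3 = 6] +3 is outermost — subtract 3 both sides, so sub: 3*((-x)^2) = 3.
Step 3. [3*((-x)^2) = 3] leading coefficient 3: divide by 3. So div: (-x)^2 = 1.
Step 4. [(-x)^2 = 1] LHS squared, RHS 1 ≥ 0: apply √ (±), so sqrt: -x = 1 or -1.
Step 5. [-x = 1 or -1] flip signs both sides. So neg: x = -1 or 1.

Answer: x ∈ {-1, 1}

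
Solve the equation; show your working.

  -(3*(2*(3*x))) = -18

Step 1. [-(3*(2*(3*x))) = -18] LHS negated; negate both sides, so neg: 3*(2*(3*x)) = 18.
Step 2. [3*(2*(3*x)) = 18] leading coefficient 3: divide by 3 ⇒ div: 2*(3*x) = 6.
Step 3. [2*(3*x) = 6] leading coefficient 2: divide by 2 ⇒ div: 3*x = 3.
Step 4. [3*x = 3] leading coefficient 3: divide by 3, so div: x = 1.

Answer: x ∈ {1}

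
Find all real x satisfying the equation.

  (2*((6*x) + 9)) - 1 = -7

Step 1. [(2*((6*x) + 9)) - 1 = -7] -1 is outermost — add 1 both sides. So sub: 2*((6*x) + 9) = -6.
Step 2. [2*((6*x) + 9) = -6] divide by the outer 2 ⇒ div: (6*x) + 9 = -3.
Step 3. [(6*x) + 9 = -3] peel the +9: subtract 9 from each side. So sub: 6*x = -12.
Step 4. [6*x = -12] 6·(inner) — divide through by 6, so div: x = -2.

Answer: x ∈ {-2}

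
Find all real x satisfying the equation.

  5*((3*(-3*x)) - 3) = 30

Step 1. [5*((3*(-3*x)) - 3) = 30] LHS = 5·(…); ÷5 both sides. So div: (3*(-3*x)) - 3 = 6.
Step 2. [(3*(-3*x)) - 3 = 6] 3 | LHS and 3 | 6: pull 3 out. So factor: (-3*x) - 1 = 2.
Step 3. [(-3*x) - 1 = 2] 1 comes off first (add 1), so sub: -3*x = 3.
Step 4. [-3*x = 3] -3 out front; divide by -3, so div: x = -1.

Answer: x ∈ {-1}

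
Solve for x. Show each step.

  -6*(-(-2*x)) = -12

Step 1. [-6*(-(-2*x)) = -12] LHS = -6·(…); ÷-6 both sides ⇒ div: -(-2*x) = 2.
Step 2. [-(-2*x) = 2] LHS negated; negate both sides ⇒ neg: -2*x = -2.
Step 3. [-2*x = -2] divide by the outer -2. So div: x = 1.

Answer: x ∈ {1}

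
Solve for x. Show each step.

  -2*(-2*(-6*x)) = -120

Step 1. [-2*(-2*(-6*x)) = -120] leading coefficient -2: divide by -2. So div: -2*(-6*x) = 60.
Step 2. [-2*(-6*x) = 60] leading coefficient -2: divide by -2. So div: -6*x = -30.
Step 3. [-6*x = -30] leading coefficient -6: divide by -6 ⇒ div: x = 5.

Answer: x ∈ {5}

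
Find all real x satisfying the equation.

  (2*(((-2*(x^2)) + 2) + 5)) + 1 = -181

Step 1. [(2*(((-2*(x^2)) + 2) + 5)) + 1 = -181] 1 comes off first (subtract 1). So sub: 2*(((-2*(x^2)) + 2) + 5) = -182.
Step 2. [2*(((-2*(x^2)) + 2) + 5) = -182] divide by the outer 2 ⇒ div: ((-2*(x^2)) + 2) + 5 = -91.
Step 3. [((-2*(x^2)) + 2) + 5 = -91] 5 comes off first (subtract 5), so sub: (-2*(x^2)) + 2 = -96.
Step 4. [(-2*(x^2)) + 2 = -96] -2 divides every term; factor it out ⇒ factor: (x^2) - 1 = 48.
Step 5. [(x^2) - 1 = 48] add 1: x sits inside (… - 1). So sub: x^2 = 49.
Step 6. [x^2 = 49] LHS squared, RHS 49 ≥ 0: apply √ (±), so sqrt: x = 7 or -7.

Answer: x ∈ {-7, 7}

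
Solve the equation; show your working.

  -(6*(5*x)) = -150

Step 1. [-(6*(5*x)) = -150] leading − — multiply by −1. So neg: 6*(5*x) = 150.
Step 2. [6*(5*x) = 150] divide by the outer 6 ⇒ div: 5*x = 25.
Step 3. [5*x = 25] 5·(inner) — divide through by 5 ⇒ div: x = 5.

Answer: x ∈ {5}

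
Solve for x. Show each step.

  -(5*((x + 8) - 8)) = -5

Step 1. [-(5*((x + 8) - 8)) = -5] flip signs both sides ⇒ neg: 5*((x + 8) - 8) = 5.
Step 2. [5*((x + 8) - 8) = 5] 5 out front; divide by 5 ⇒ div: (x + 8) - 8 = 1.
Step 3. [(x + 8) - 8 = 1] -8 is outermost — add 8 both sides, so sub: x + 8 = 9.
Step 4. [x + 8 = 9] peel the +8: subtract 8 from each side ⇒ sub: x = 1.

Answer: x ∈ {1}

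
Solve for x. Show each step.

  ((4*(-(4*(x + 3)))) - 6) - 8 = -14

Step 1. [((4*(-(4*(x + 3)))) - 6) - 8 = -14] add 8: x sits inside (… - 8). So sub: (4*(-(4*(x + 3)))) - 6 = -6.
Step 2. [(4*(-(4*(x + 3)))) - 6 = -6] the outer -6 inverts by adding 6 ⇒ sub: 4*(-(4*(x + 3))) = 0.
Step 3. [4*(-(4*(x + 3))) = 0] divide by the outer 4, so div: -(4*(x + 3)) = 0.
Step 4. [-(4*(x + 3)) = 0] flip signs both sides, so neg: 4*(x + 3) = 0.
Step 5. [4*(x + 3) = 0] LHS = 4·(…); ÷4 both sides ⇒ div: x + 3 = 0.
Step 6. [x + 3 = 0] subtract 3: x sits inside (… + 3), so sub: x = -3.

Answer: x ∈ {-3}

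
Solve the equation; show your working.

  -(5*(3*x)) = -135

Step 1. [-(5*(3*x)) = -135] leading − — multiply by −1, so neg: 5*(3*x) = 135.
Step 2. [5*(3*x) = 135] 5 out front; divide by 5, so div: 3*x = 27.
Step 3. [3*x = 27] 3 out front; divide by 3. So div: x = 9.

Answer: x ∈ {9}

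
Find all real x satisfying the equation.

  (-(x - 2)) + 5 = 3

Step 1. [(-(x - 2)) + 5 = 3] the outer +5 inverts by subtracting 5 ⇒ sub: -(x - 2) = -2.
Step 2. [-(x - 2) = -2] leading − — multiply by −1. So neg: x - 2 = 2.
Step 3. [x - 2 = 2] -2 is outermost — add 2 both sides, so sub: x = 4.

Answer: x ∈ {4}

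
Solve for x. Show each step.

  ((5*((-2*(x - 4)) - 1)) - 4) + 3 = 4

Step 1. [((5*((-2*(x - 4)) - 1)) - 4) + 3 = 4] subtract 3: x sits inside (… + 3), so sub: (5*((-2*(x - 4)) - 1)) - 4 = 1.
Step 2. [(5*((-2*(x - 4)) - 1)) - 4 = 1] add 4: x sits inside (… - 4) ⇒ sub: 5*((-2*(x - 4)) - 1) = 5.
Step 3. [5*((-2*(x - 4)) - 1) = 5] LHS = 5·(…); ÷5 both sides, so div: (-2*(x - 4)) - 1 = 1.
Step 4. [(-2*(x - 4)) - 1 = 1] -1 is outermost — add 1 both sides. So sub: -2*(x - 4) = 2.
Step 5. [-2*(x - 4) = 2] -2·(inner) — divide through by -2, so div: x - 4 = -1.
Step 6. [x - 4 = -1] peel the -4: add 4 from each side, so sub: x = 3.

Answer: x ∈ {3}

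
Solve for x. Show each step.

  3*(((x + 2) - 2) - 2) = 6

Step 1. [3*(((x + 2) - 2) - 2) = 6] leading coefficient 3: divide by 3. So div: ((x + 2) - 2) - 2 = 2.
Step 2. [((x + 2) - 2) - 2 = 2] -2 is outermost — add 2 both sides. So sub: (x + 2) - 2 = 4.
Step 3. [(x + 2) - 2 = 4] the outer -2 inverts by adding 2. So sub: x + 2 = 6.
Step 4. [x + 2 = 6] 2 comes off first (subtract 2). So sub: x = 4.

Answer: x ∈ {4}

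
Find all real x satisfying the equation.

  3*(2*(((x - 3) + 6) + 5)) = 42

Step 1. [3*(2*(((x - 3) + 6) + 5)) = 42] divide by the outer 3. So div: 2*(((x - 3) + 6) + 5) = 14.
Step 2. [2*(((x - 3) + 6) + 5) = 14] LHS = 2·(…); ÷2 both sides, so div: ((x - 3) + 6) + 5 = 7.
Step 3. [((x - 3) + 6) + 5 = 7] +5 is outermost — subtract 5 both sides, so sub: (x - 3) + 6 = 2.
Step 4. [(x - 3) + 6 = 2] the outer +6 inverts by subtracting 6, so sub: x - 3 = -4.
Step 5. [x - 3 = -4] peel the -3: add 3 from each side. So sub: x = -1.

Answer: x ∈ {-1}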